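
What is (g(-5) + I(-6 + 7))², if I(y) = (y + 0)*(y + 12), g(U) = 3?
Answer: 256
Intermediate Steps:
I(y) = y*(12 + y)
(g(-5) + I(-6 + 7))² = (3 + (-6 + 7)*(12 + (-6 + 7)))² = (3 + 1*(12 + 1))² = (3 + 1*13)² = (3 + 13)² = 16² = 256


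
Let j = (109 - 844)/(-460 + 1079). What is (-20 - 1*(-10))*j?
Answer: 7350/619 ≈ 11.874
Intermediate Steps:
j = -735/619 ≈ -1.1874
(-20 - 1*(-10))*j = (-20 - 1*(-10))*(-735/619) = (-20 + 10)*(-735/619) = -10*(-735/619) = 7350/619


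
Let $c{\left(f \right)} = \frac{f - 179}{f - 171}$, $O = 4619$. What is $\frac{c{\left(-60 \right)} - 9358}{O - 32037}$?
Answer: $\frac{2161459}{6333558} \approx 0.34127$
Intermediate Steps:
$c{\left(f \right)} = \frac{-179 + f}{-171 + f}$
$\frac{c{\left(-60 \right)} - 9358}{O - 32037} = \frac{\frac{-179 - 60}{-171 - 60} - 9358}{4619 - 32037} = \frac{\frac{1}{-231} \left(-239\right) - 9358}{-27418} = \left(\left(- \frac{1}{231}\right) \left(-239\right) - 9358\right) \left(- \frac{1}{27418}\right) = \left(\frac{239}{231} - 9358\right) \left(- \frac{1}{27418}\right) = \left(- \frac{2161459}{231}\right) \left(- \frac{1}{27418}\right) = \frac{2161459}{6333558}$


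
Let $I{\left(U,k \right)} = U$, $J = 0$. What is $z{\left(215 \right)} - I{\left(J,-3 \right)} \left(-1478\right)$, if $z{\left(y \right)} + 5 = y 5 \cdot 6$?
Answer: $6445$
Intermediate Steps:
$z{\left(y \right)} = -5 + 30 y$ ($z{\left(y \right)} = -5 + y 5 \cdot 6 = -5 + 5 y 6 = -5 + 30 y$)
$z{\left(215 \right)} - I{\left(J,-3 \right)} \left(-1478\right) = \left(-5 + 30 \cdot 215\right) - 0 \left(-1478\right) = \left(-5 + 6450\right) - 0 = 6445 + 0 = 6445$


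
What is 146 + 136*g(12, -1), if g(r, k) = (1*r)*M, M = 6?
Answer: 9938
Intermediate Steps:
g(r, k) = 6*r (g(r, k) = (1*r)*6 = r*6 = 6*r)
146 + 136*g(12, -1) = 146 + 136*(6*12) = 146 + 136*72 = 146 + 9792 = 9938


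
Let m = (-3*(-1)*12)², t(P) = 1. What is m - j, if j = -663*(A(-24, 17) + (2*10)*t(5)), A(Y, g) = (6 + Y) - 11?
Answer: -4671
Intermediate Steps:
A(Y, g) = -5 + Y
m = 1296 (m = (3*12)² = 36² = 1296)
j = 5967 (j = -663*((-5 - 24) + (2*10)*1) = -663*(-29 + 20*1) = -663*(-29 + 20) = -663*(-9) = 5967)
m - j = 1296 - 1*5967 = 1296 - 5967 = -4671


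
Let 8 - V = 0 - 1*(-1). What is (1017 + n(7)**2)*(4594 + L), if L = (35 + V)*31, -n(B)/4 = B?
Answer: 10618696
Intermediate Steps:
V = 7 (V = 8 - (0 - 1*(-1)) = 8 - (0 + 1) = 8 - 1*1 = 8 - 1 = 7)
n(B) = -4*B
L = 1302 (L = (35 + 7)*31 = 42*31 = 1302)
(1017 + n(7)**2)*(4594 + L) = (1017 + (-4*7)**2)*(4594 + 1302) = (1017 + (-28)**2)*5896 = (1017 + 784)*5896 = 1801*5896 = 10618696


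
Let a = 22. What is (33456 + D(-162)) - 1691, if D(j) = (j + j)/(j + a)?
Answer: 1111856/35 ≈ 31767.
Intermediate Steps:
D(j) = 2*j/(22 + j) (D(j) = (j + j)/(j + 22) = (2*j)/(22 + j) = 2*j/(22 + j))
(33456 + D(-162)) - 1691 = (33456 + 2*(-162)/(22 - 162)) - 1691 = (33456 + 2*(-162)/(-140)) - 1691 = (33456 + 2*(-162)*(-1/140)) - 1691 = (33456 + 81/35) - 1691 = 1171041/35 - 1691 = 1111856/35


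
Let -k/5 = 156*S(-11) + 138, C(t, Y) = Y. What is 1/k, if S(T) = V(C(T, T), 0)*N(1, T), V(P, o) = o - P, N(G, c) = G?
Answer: -1/9270 ≈ -0.00010787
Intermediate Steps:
S(T) = -T (S(T) = (0 - T)*1 = -T*1 = -T)
k = -9270 (k = -5*(156*(-1*(-11)) + 138) = -5*(156*11 + 138) = -5*(1716 + 138) = -5*1854 = -9270)
1/k = 1/(-9270) = -1/9270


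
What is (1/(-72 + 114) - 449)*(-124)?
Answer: 1169134/21 ≈ 55673.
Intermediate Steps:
(1/(-72 + 114) - 449)*(-124) = (1/42 - 449)*(-124) = -18857/42*(-124) = 1169134/21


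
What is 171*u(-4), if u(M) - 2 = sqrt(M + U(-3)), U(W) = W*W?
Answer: 342 + 171*sqrt(5) ≈ 724.37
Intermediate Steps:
U(W) = W**2
u(M) = 2 + sqrt(9 + M) (u(M) = 2 + sqrt(M + (-3)**2) = 2 + sqrt(M + 9) = 2 + sqrt(9 + M))
171*u(-4) = 171*(2 + sqrt(9 - 4)) = 171*(2 + sqrt(5)) = 342 + 171*sqrt(5)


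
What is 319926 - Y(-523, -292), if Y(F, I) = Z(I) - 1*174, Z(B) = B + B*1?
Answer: 320684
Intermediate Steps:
Z(B) = 2*B (Z(B) = B + B = 2*B)
Y(F, I) = -174 + 2*I (Y(F, I) = 2*I - 1*174 = 2*I - 174 = -174 + 2*I)
319926 - Y(-523, -292) = 319926 - (-174 + 2*(-292)) = 319926 - (-174 - 584) = 319926 - 1*(-758) = 319926 + 758 = 320684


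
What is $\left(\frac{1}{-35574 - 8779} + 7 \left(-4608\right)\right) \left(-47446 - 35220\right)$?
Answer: $\frac{118266143403754}{44353} \approx 2.6665 \cdot 10^{9}$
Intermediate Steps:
$\left(\frac{1}{-35574 - 8779} + 7 \left(-4608\right)\right) \left(-47446 - 35220\right) = \left(\frac{1}{-44353} - 32256\right) \left(-82666\right) = \left(- \frac{1}{44353} - 32256\right) \left(-82666\right) = \left(- \frac{1430650369}{44353}\right) \left(-82666\right) = \frac{118266143403754}{44353}$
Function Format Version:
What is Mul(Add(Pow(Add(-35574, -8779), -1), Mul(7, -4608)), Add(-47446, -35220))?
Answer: Rational(118266143403754, 44353) ≈ 2.6665e+9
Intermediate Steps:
Mul(Add(Pow(Add(-35574, -8779), -1), Mul(7, -4608)), Add(-47446, -35220)) = Mul(Add(Pow(-44353, -1), -32256), -82666) = Mul(Add(Rational(-1, 44353), -32256), -82666) = Mul(Rational(-1430650369, 44353), -82666) = Rational(118266143403754, 44353)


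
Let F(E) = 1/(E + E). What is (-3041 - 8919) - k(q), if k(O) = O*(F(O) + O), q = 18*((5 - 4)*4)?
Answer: -34289/2 ≈ -17145.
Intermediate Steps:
F(E) = 1/(2*E)
q = 72 (q = 18*(1*4) = 18*4 = 72)
k(O) = O*(O + 1/(2*O)) (k(O) = O*(1/(2*O) + O) = O*(O + 1/(2*O)))
(-3041 - 8919) - k(q) = (-3041 - 8919) - (1/2 + 72**2) = -11960 - (1/2 + 5184) = -11960 - 1*10369/2 = -11960 - 10369/2 = -34289/2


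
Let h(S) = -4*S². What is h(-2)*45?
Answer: -720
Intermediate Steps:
h(-2)*45 = -4*(-2)²*45 = -4*4*45 = -16*45 = -720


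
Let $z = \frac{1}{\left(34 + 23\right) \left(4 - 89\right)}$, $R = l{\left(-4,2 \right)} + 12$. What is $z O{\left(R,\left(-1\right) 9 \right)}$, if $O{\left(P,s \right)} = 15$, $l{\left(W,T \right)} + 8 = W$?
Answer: $- \frac{1}{323} \approx -0.003096$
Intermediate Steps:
$l{\left(W,T \right)} = -8 + W$
$R = 0$ ($R = \left(-8 - 4\right) + 12 = -12 + 12 = 0$)
$z = - \frac{1}{4845}$ ($z = \frac{1}{57 \left(-85\right)} = \frac{1}{-4845} = - \frac{1}{4845} \approx -0.0002064$)
$z O{\left(R,\left(-1\right) 9 \right)} = \left(- \frac{1}{4845}\right) 15 = - \frac{1}{323}$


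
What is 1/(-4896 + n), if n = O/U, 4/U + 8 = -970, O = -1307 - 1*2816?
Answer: 2/2006355 ≈ 9.9683e-7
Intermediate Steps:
O = -4123 (O = -1307 - 2816 = -4123)
U = -2/489 (U = 4/(-8 - 970) = 4/(-978) = 4*(-1/978) = -2/489 ≈ -0.0040900)
n = 2016147/2 (n = -4123/(-2/489) = -4123*(-489/2) = 2016147/2 ≈ 1.0081e+6)
1/(-4896 + n) = 1/(-4896 + 2016147/2) = 1/(2006355/2) = 2/2006355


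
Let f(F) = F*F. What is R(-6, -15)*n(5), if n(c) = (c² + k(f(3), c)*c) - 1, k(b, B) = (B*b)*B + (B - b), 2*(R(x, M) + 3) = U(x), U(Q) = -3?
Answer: -10161/2 ≈ -5080.5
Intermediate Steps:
R(x, M) = -9/2 (R(x, M) = -3 + (½)*(-3) = -3 - 3/2 = -9/2)
f(F) = F²
k(b, B) = B - b + b*B² (k(b, B) = b*B² + (B - b) = B - b + b*B²)
n(c) = -1 + c² + c*(-9 + c + 9*c²) (n(c) = (c² + (c - 1*3² + 3²*c²)*c) - 1 = (c² + (c - 1*9 + 9*c²)*c) - 1 = (c² + (c - 9 + 9*c²)*c) - 1 = (c² + (-9 + c + 9*c²)*c) - 1 = (c² + c*(-9 + c + 9*c²)) - 1 = -1 + c² + c*(-9 + c + 9*c²))
R(-6, -15)*n(5) = -9*(-1 + 5² + 5*(-9 + 5 + 9*5²))/2 = -9*(-1 + 25 + 5*(-9 + 5 + 9*25))/2 = -9*(-1 + 25 + 5*(-9 + 5 + 225))/2 = -9*(-1 + 25 + 5*221)/2 = -9*(-1 + 25 + 1105)/2 = -9/2*1129 = -10161/2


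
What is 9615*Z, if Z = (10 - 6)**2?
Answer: 153840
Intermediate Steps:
Z = 16 (Z = 4**2 = 16)
9615*Z = 9615*16 = 153840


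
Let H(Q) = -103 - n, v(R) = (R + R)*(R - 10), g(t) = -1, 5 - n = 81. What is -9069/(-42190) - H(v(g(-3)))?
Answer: 1148199/42190 ≈ 27.215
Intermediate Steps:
n = -76 (n = 5 - 1*81 = 5 - 81 = -76)
v(R) = 2*R*(-10 + R) (v(R) = (2*R)*(-10 + R) = 2*R*(-10 + R))
H(Q) = -27 (H(Q) = -103 - 1*(-76) = -103 + 76 = -27)
-9069/(-42190) - H(v(g(-3))) = -9069/(-42190) - 1*(-27) = -9069*(-1/42190) + 27 = 9069/42190 + 27 = 1148199/42190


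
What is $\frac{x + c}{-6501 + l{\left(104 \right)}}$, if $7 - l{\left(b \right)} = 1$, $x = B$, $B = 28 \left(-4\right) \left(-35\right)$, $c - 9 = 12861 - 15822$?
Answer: $- \frac{968}{6495} \approx -0.14904$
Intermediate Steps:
$c = -2952$ ($c = 9 + \left(12861 - 15822\right) = 9 - 2961 = -2952$)
$B = 3920$ ($B = \left(-112\right) \left(-35\right) = 3920$)
$x = 3920$
$l{\left(b \right)} = 6$ ($l{\left(b \right)} = 7 - 1 = 6$)
$\frac{x + c}{-6501 + l{\left(104 \right)}} = \frac{3920 - 2952}{-6501 + 6} = \frac{968}{-6495} = 968 \left(- \frac{1}{6495}\right) = - \frac{968}{6495}$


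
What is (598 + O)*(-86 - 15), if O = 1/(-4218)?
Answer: -254758663/4218 ≈ -60398.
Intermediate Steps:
O = -1/4218 ≈ -0.00023708
(598 + O)*(-86 - 15) = (598 - 1/4218)*(-86 - 15) = (2522363/4218)*(-101) = -254758663/4218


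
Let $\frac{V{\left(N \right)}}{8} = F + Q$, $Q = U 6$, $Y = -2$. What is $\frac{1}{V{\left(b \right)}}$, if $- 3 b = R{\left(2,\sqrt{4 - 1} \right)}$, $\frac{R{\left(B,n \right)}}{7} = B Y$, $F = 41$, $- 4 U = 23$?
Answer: $\frac{1}{52} \approx 0.019231$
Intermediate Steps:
$U = - \frac{23}{4}$ ($U = \left(- \frac{1}{4}\right) 23 = - \frac{23}{4} \approx -5.75$)
$Q = - \frac{69}{2}$ ($Q = \left(- \frac{23}{4}\right) 6 = - \frac{69}{2} \approx -34.5$)
$R{\left(B,n \right)} = - 14 B$ ($R{\left(B,n \right)} = 7 B \left(-2\right) = 7 \left(- 2 B\right) = - 14 B$)
$b = \frac{28}{3}$ ($b = - \frac{\left(-14\right) 2}{3} = \left(- \frac{1}{3}\right) \left(-28\right) = \frac{28}{3} \approx 9.3333$)
$V{\left(N \right)} = 52$ ($V{\left(N \right)} = 8 \left(41 - \frac{69}{2}\right) = 8 \cdot \frac{13}{2} = 52$)
$\frac{1}{V{\left(b \right)}} = \frac{1}{52}$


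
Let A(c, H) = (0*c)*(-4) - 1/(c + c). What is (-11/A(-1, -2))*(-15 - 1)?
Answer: 352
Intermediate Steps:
A(c, H) = -1/(2*c) (A(c, H) = 0*(-4) - 1/(2*c) = 0 - 1/(2*c) = -1/(2*c))
(-11/A(-1, -2))*(-15 - 1) = (-11/((-1/2/(-1))))*(-15 - 1) = -11/((-1/2*(-1)))*(-16) = -11/1/2*(-16) = -11*2*(-16) = -22*(-16) = 352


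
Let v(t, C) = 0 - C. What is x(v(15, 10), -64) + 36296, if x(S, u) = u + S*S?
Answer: 36332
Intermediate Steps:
v(t, C) = -C
x(S, u) = u + S²
x(v(15, 10), -64) + 36296 = (-64 + (-1*10)²) + 36296 = (-64 + (-10)²) + 36296 = (-64 + 100) + 36296 = 36 + 36296 = 36332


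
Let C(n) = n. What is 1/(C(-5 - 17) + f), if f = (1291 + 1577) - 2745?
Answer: 1/101 ≈ 0.0099010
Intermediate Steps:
f = 123 (f = 2868 - 2745 = 123)
1/(C(-5 - 17) + f) = 1/((-5 - 17) + 123) = 1/(-22 + 123) = 1/101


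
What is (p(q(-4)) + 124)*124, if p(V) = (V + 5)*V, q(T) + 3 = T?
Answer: 17112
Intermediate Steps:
q(T) = -3 + T
p(V) = V*(5 + V) (p(V) = (5 + V)*V = V*(5 + V))
(p(q(-4)) + 124)*124 = ((-3 - 4)*(5 + (-3 - 4)) + 124)*124 = (-7*(5 - 7) + 124)*124 = (-7*(-2) + 124)*124 = (14 + 124)*124 = 138*124 = 17112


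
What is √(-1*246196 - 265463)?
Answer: 3*I*√56851 ≈ 715.3*I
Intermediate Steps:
√(-1*246196 - 265463) = √(-246196 - 265463) = √(-511659) = 3*I*√56851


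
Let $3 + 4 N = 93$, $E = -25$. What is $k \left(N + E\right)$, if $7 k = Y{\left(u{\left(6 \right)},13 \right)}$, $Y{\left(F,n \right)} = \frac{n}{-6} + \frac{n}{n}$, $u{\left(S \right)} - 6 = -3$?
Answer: $\frac{5}{12} \approx 0.41667$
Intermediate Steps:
$u{\left(S \right)} = 3$ ($u{\left(S \right)} = 6 - 3 = 3$)
$N = \frac{45}{2}$ ($N = - \frac{3}{4} + \frac{1}{4} \cdot 93 = - \frac{3}{4} + \frac{93}{4} = \frac{45}{2} \approx 22.5$)
$Y{\left(F,n \right)} = 1 - \frac{n}{6}$ ($Y{\left(F,n \right)} = n \left(- \frac{1}{6}\right) + 1 = - \frac{n}{6} + 1 = 1 - \frac{n}{6}$)
$k = - \frac{1}{6}$ ($k = \frac{1 - \frac{13}{6}}{7} = \frac{1}{7} \left(- \frac{7}{6}\right) = - \frac{1}{6} \approx -0.16667$)
$k \left(N + E\right) = - \frac{\frac{45}{2} - 25}{6} = \left(- \frac{1}{6}\right) \left(- \frac{5}{2}\right) = \frac{5}{12}$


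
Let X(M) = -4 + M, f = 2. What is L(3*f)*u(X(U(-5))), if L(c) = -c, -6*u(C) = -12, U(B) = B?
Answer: -12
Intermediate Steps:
u(C) = 2 (u(C) = -⅙*(-12) = 2)
L(3*f)*u(X(U(-5))) = -3*2*2 = -1*6*2 = -6*2 = -12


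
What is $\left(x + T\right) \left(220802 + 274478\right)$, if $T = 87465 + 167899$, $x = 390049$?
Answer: $319660150640$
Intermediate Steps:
$T = 255364$
$\left(x + T\right) \left(220802 + 274478\right) = \left(390049 + 255364\right) \left(220802 + 274478\right) = 645413 \cdot 495280 = 319660150640$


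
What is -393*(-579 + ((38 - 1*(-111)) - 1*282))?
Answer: 279816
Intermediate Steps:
-393*(-579 + ((38 - 1*(-111)) - 1*282)) = -393*(-579 + ((38 + 111) - 282)) = -393*(-579 + (149 - 282)) = -393*(-579 - 133) = -393*(-712) = 279816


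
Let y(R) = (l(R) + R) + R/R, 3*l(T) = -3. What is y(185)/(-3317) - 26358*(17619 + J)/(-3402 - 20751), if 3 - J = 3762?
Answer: 403922735885/26705167 ≈ 15125.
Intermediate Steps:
J = -3759 (J = 3 - 1*3762 = 3 - 3762 = -3759)
l(T) = -1 (l(T) = (1/3)*(-3) = -1)
y(R) = R (y(R) = (-1 + R) + R/R = (-1 + R) + 1 = R)
y(185)/(-3317) - 26358*(17619 + J)/(-3402 - 20751) = 185/(-3317) - 26358*(17619 - 3759)/(-3402 - 20751) = 185*(-1/3317) - 26358/((-24153/13860)) = -185/3317 - 26358/((-24153*1/13860)) = -185/3317 - 26358/(-8051/4620) = -185/3317 - 26358*(-4620/8051) = -185/3317 + 121773960/8051 = 403922735885/26705167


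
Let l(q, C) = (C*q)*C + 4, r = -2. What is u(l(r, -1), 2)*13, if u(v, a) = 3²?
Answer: 117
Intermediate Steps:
l(q, C) = 4 + q*C² (l(q, C) = q*C² + 4 = 4 + q*C²)
u(v, a) = 9
u(l(r, -1), 2)*13 = 9*13 = 117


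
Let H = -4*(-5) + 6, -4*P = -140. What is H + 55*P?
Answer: 1951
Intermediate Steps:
P = 35 (P = -1/4*(-140) = 35)
H = 26 (H = 20 + 6 = 26)
H + 55*P = 26 + 55*35 = 26 + 1925 = 1951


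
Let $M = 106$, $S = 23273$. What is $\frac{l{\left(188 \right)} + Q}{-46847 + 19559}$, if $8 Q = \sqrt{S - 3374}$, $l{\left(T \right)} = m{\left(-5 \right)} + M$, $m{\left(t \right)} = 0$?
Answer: $- \frac{53}{13644} - \frac{\sqrt{2211}}{72768} \approx -0.0045307$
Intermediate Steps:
$l{\left(T \right)} = 106$ ($l{\left(T \right)} = 0 + 106 = 106$)
$Q = \frac{3 \sqrt{2211}}{8}$ ($Q = \frac{\sqrt{23273 - 3374}}{8} = \frac{\sqrt{19899}}{8} = \frac{3 \sqrt{2211}}{8} \approx 17.633$)
$\frac{l{\left(188 \right)} + Q}{-46847 + 19559} = \frac{106 + \frac{3 \sqrt{2211}}{8}}{-46847 + 19559} = \frac{106 + \frac{3 \sqrt{2211}}{8}}{-27288} = \left(106 + \frac{3 \sqrt{2211}}{8}\right) \left(- \frac{1}{27288}\right) = - \frac{53}{13644} - \frac{\sqrt{2211}}{72768}$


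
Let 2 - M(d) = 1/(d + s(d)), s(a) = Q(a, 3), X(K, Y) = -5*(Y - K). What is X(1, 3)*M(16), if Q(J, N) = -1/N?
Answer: -910/47 ≈ -19.362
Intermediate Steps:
X(K, Y) = -5*Y + 5*K
s(a) = -⅓ (s(a) = -1/3 = -1*⅓ = -⅓)
M(d) = 2 - 1/(-⅓ + d) (M(d) = 2 - 1/(d - ⅓) = 2 - 1/(-⅓ + d))
X(1, 3)*M(16) = (-5*3 + 5*1)*((-5 + 6*16)/(-1 + 3*16)) = (-15 + 5)*((-5 + 96)/(-1 + 48)) = -10*91/47 = -910/47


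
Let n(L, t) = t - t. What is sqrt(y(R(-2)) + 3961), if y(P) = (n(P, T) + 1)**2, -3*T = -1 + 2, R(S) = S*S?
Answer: sqrt(3962) ≈ 62.944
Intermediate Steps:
R(S) = S**2
T = -1/3 (T = -(-1 + 2)/3 = -1/3*1 = -1/3 ≈ -0.33333)
n(L, t) = 0
y(P) = 1 (y(P) = (0 + 1)**2 = 1**2 = 1)
sqrt(y(R(-2)) + 3961) = sqrt(1 + 3961) = sqrt(3962)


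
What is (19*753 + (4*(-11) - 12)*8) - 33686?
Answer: -19827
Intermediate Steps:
(19*753 + (4*(-11) - 12)*8) - 33686 = (14307 + (-44 - 12)*8) - 33686 = (14307 - 56*8) - 33686 = (14307 - 448) - 33686 = 13859 - 33686 = -19827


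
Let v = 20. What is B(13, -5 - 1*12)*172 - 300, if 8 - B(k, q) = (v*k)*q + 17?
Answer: 758392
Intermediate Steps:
B(k, q) = -9 - 20*k*q (B(k, q) = 8 - ((20*k)*q + 17) = 8 - (20*k*q + 17) = 8 - (17 + 20*k*q) = 8 + (-17 - 20*k*q) = -9 - 20*k*q)
B(13, -5 - 1*12)*172 - 300 = (-9 - 20*13*(-5 - 1*12))*172 - 300 = (-9 - 20*13*(-5 - 12))*172 - 300 = (-9 - 20*13*(-17))*172 - 300 = (-9 + 4420)*172 - 300 = 4411*172 - 300 = 758692 - 300 = 758392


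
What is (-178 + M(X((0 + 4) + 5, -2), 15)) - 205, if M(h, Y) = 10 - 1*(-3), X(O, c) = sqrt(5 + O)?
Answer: -370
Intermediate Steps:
M(h, Y) = 13 (M(h, Y) = 10 + 3 = 13)
(-178 + M(X((0 + 4) + 5, -2), 15)) - 205 = (-178 + 13) - 205 = -165 - 205 = -370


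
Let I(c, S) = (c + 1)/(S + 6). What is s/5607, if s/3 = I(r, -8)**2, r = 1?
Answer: 1/1869 ≈ 0.00053505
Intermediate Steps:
I(c, S) = (1 + c)/(6 + S)
s = 3 (s = 3*((1 + 1)/(6 - 8))**2 = 3*(2/(-2))**2 = 3*(-1/2*2)**2 = 3*(-1)**2 = 3*1 = 3)
s/5607 = 3/5607 = 3*(1/5607) = 1/1869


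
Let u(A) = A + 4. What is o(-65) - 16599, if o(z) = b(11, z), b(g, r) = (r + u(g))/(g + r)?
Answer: -448148/27 ≈ -16598.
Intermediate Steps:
u(A) = 4 + A
b(g, r) = (4 + g + r)/(g + r) (b(g, r) = (r + (4 + g))/(g + r) = (4 + g + r)/(g + r))
o(z) = (15 + z)/(11 + z) (o(z) = (4 + 11 + z)/(11 + z) = (15 + z)/(11 + z))
o(-65) - 16599 = (15 - 65)/(11 - 65) - 16599 = -50/(-54) - 16599 = -1/54*(-50) - 16599 = 25/27 - 16599 = -448148/27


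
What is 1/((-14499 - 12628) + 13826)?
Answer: -1/13301 ≈ -7.5182e-5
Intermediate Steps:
1/((-14499 - 12628) + 13826) = 1/(-27127 + 13826) = 1/(-13301) = -1/13301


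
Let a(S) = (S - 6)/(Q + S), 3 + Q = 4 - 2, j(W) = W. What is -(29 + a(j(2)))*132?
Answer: -3300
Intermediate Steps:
Q = -1 (Q = -3 + (4 - 2) = -3 + 2 = -1)
a(S) = (-6 + S)/(-1 + S) (a(S) = (S - 6)/(-1 + S) = (-6 + S)/(-1 + S))
-(29 + a(j(2)))*132 = -(29 + (-6 + 2)/(-1 + 2))*132 = -(29 - 4/1)*132 = -(29 + 1*(-4))*132 = -(29 - 4)*132 = -25*132 = -1*3300 = -3300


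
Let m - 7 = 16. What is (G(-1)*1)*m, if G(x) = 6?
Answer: 138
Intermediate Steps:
m = 23 (m = 7 + 16 = 23)
(G(-1)*1)*m = (6*1)*23 = 6*23 = 138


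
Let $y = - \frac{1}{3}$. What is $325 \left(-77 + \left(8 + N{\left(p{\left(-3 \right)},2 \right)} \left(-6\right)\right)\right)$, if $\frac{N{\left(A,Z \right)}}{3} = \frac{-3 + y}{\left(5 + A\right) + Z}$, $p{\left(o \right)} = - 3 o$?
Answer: $- \frac{84825}{4} \approx -21206.0$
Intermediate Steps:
$y = - \frac{1}{3}$ ($y = \left(-1\right) \frac{1}{3} = - \frac{1}{3} \approx -0.33333$)
$N{\left(A,Z \right)} = - \frac{10}{5 + A + Z}$ ($N{\left(A,Z \right)} = 3 \frac{-3 - \frac{1}{3}}{\left(5 + A\right) + Z} = 3 \left(- \frac{10}{3 \left(5 + A + Z\right)}\right) = - \frac{10}{5 + A + Z}$)
$325 \left(-77 + \left(8 + N{\left(p{\left(-3 \right)},2 \right)} \left(-6\right)\right)\right) = 325 \left(-77 + \left(8 + - \frac{10}{5 - -9 + 2} \left(-6\right)\right)\right) = 325 \left(-77 + \left(8 + - \frac{10}{5 + 9 + 2} \left(-6\right)\right)\right) = 325 \left(-77 + \left(8 + - \frac{10}{16} \left(-6\right)\right)\right) = 325 \left(-77 + \left(8 + \left(-10\right) \frac{1}{16} \left(-6\right)\right)\right) = 325 \left(-77 + \left(8 - - \frac{15}{4}\right)\right) = 325 \left(-77 + \left(8 + \frac{15}{4}\right)\right) = 325 \left(-77 + \frac{47}{4}\right) = 325 \left(- \frac{261}{4}\right) = - \frac{84825}{4}$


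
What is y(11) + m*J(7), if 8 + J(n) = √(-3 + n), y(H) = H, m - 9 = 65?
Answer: -433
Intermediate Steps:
m = 74 (m = 9 + 65 = 74)
J(n) = -8 + √(-3 + n)
y(11) + m*J(7) = 11 + 74*(-8 + √(-3 + 7)) = 11 + 74*(-8 + √4) = 11 + 74*(-8 + 2) = 11 + 74*(-6) = 11 - 444 = -433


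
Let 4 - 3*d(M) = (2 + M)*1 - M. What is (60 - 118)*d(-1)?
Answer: -116/3 ≈ -38.667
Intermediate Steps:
d(M) = ⅔ (d(M) = 4/3 - ((2 + M)*1 - M)/3 = 4/3 - ((2 + M) - M)/3 = 4/3 - ⅓*2 = 4/3 - ⅔ = ⅔)
(60 - 118)*d(-1) = (60 - 118)*(⅔) = -58*⅔ = -116/3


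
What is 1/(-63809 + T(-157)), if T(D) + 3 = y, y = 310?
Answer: -1/63502 ≈ -1.5748e-5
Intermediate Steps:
T(D) = 307 (T(D) = -3 + 310 = 307)
1/(-63809 + T(-157)) = 1/(-63809 + 307) = 1/(-63502) = -1/63502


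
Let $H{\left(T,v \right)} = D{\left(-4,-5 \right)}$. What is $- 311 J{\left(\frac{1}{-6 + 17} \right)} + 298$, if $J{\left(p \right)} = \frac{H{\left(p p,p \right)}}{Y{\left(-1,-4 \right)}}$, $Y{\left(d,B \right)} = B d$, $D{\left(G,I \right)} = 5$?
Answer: $- \frac{363}{4} \approx -90.75$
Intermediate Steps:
$H{\left(T,v \right)} = 5$
$J{\left(p \right)} = \frac{5}{4}$ ($J{\left(p \right)} = \frac{5}{\left(-4\right) \left(-1\right)} = \frac{5}{4}$)
$- 311 J{\left(\frac{1}{-6 + 17} \right)} + 298 = \left(-311\right) \frac{5}{4} + 298 = - \frac{1555}{4} + 298 = - \frac{363}{4}$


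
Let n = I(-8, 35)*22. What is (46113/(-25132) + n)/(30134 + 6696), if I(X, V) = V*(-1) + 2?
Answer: -3658389/185122312 ≈ -0.019762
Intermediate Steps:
I(X, V) = 2 - V (I(X, V) = -V + 2 = 2 - V)
n = -726 (n = (2 - 1*35)*22 = (2 - 35)*22 = -33*22 = -726)
(46113/(-25132) + n)/(30134 + 6696) = (46113/(-25132) - 726)/(30134 + 6696) = (46113*(-1/25132) - 726)/36830 = (-46113/25132 - 726)*(1/36830) = -18291945/25132*1/36830 = -3658389/185122312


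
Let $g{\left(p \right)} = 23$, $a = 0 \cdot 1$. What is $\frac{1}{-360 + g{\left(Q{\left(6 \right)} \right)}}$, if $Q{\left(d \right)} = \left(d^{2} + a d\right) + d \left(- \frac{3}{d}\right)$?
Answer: $- \frac{1}{337} \approx -0.0029674$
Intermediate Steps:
$a = 0$
$Q{\left(d \right)} = -3 + d^{2}$ ($Q{\left(d \right)} = \left(d^{2} + 0 d\right) + d \left(- \frac{3}{d}\right) = \left(d^{2} + 0\right) - 3 = d^{2} - 3 = -3 + d^{2}$)
$\frac{1}{-360 + g{\left(Q{\left(6 \right)} \right)}} = \frac{1}{-360 + 23} = \frac{1}{-337} = - \frac{1}{337}$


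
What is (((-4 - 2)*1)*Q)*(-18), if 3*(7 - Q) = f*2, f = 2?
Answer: 612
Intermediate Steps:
Q = 17/3 (Q = 7 - 2*2/3 = 7 - ⅓*4 = 7 - 4/3 = 17/3 ≈ 5.6667)
(((-4 - 2)*1)*Q)*(-18) = (((-4 - 2)*1)*(17/3))*(-18) = (-6*1*(17/3))*(-18) = -6*17/3*(-18) = -34*(-18) = 612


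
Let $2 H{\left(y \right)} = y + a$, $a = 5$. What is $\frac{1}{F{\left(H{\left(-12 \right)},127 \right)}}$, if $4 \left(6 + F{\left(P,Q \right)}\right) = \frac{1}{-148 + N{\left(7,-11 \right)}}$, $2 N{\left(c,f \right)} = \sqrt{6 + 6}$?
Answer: $- \frac{2103088}{12622081} + \frac{4 \sqrt{3}}{12622081} \approx -0.16662$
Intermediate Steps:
$N{\left(c,f \right)} = \sqrt{3}$ ($N{\left(c,f \right)} = \frac{\sqrt{6 + 6}}{2} = \frac{\sqrt{12}}{2} = \frac{2 \sqrt{3}}{2} = \sqrt{3}$)
$H{\left(y \right)} = \frac{5}{2} + \frac{y}{2}$ ($H{\left(y \right)} = \frac{y + 5}{2} = \frac{5 + y}{2} = \frac{5}{2} + \frac{y}{2}$)
$F{\left(P,Q \right)} = -6 + \frac{1}{4 \left(-148 + \sqrt{3}\right)}$
$\frac{1}{F{\left(H{\left(-12 \right)},127 \right)}} = \frac{1}{- \frac{131443}{21901} - \frac{\sqrt{3}}{87604}}$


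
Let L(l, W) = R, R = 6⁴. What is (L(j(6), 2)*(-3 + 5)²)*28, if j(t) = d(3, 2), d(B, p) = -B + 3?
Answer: 145152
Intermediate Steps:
d(B, p) = 3 - B
j(t) = 0 (j(t) = 3 - 1*3 = 3 - 3 = 0)
R = 1296
L(l, W) = 1296
(L(j(6), 2)*(-3 + 5)²)*28 = (1296*(-3 + 5)²)*28 = (1296*2²)*28 = (1296*4)*28 = 5184*28 = 145152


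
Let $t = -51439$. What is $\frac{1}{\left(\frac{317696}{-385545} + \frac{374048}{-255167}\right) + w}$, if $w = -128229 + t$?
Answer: $- \frac{98378361015}{17675668644714412} \approx -5.5658 \cdot 10^{-6}$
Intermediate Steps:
$w = -179668$ ($w = -128229 - 51439 = -179668$)
$\frac{1}{\left(\frac{317696}{-385545} + \frac{374048}{-255167}\right) + w} = \frac{1}{\left(\frac{317696}{-385545} + \frac{374048}{-255167}\right) - 179668} = \frac{1}{\left(317696 \left(- \frac{1}{385545}\right) + 374048 \left(- \frac{1}{255167}\right)\right) - 179668} = \frac{1}{\left(- \frac{317696}{385545} - \frac{374048}{255167}\right) - 179668} = \frac{1}{- \frac{225277871392}{98378361015} - 179668} = \frac{1}{- \frac{17675668644714412}{98378361015}} = - \frac{98378361015}{17675668644714412}$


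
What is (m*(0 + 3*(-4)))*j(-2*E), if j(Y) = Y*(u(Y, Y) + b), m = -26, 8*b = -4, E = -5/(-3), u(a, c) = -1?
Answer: 1560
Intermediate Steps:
E = 5/3 (E = -5*(-⅓) = 5/3 ≈ 1.6667)
b = -½ (b = (⅛)*(-4) = -½ ≈ -0.50000)
j(Y) = -3*Y/2 (j(Y) = Y*(-1 - ½) = Y*(-3/2) = -3*Y/2)
(m*(0 + 3*(-4)))*j(-2*E) = (-26*(0 + 3*(-4)))*(-(-3)*5/3) = (-26*(0 - 12))*(-3/2*(-10/3)) = -26*(-12)*5 = 312*5 = 1560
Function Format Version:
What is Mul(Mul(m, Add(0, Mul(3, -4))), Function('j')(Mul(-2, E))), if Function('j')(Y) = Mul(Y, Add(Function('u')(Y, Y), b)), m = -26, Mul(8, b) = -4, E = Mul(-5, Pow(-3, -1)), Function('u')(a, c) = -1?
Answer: 1560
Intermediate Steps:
E = Rational(5, 3) (E = Mul(-5, Rational(-1, 3)) = Rational(5, 3) ≈ 1.6667)
b = Rational(-1, 2) (b = Mul(Rational(1, 8), -4) = Rational(-1, 2) ≈ -0.50000)
Function('j')(Y) = Mul(Rational(-3, 2), Y) (Function('j')(Y) = Mul(Y, Add(-1, Rational(-1, 2))) = Mul(Y, Rational(-3, 2)) = Mul(Rational(-3, 2), Y))
Mul(Mul(m, Add(0, Mul(3, -4))), Function('j')(Mul(-2, E))) = Mul(Mul(-26, Add(0, Mul(3, -4))), Mul(Rational(-3, 2), Mul(-2, Rational(5, 3)))) = Mul(Mul(-26, Add(0, -12)), Mul(Rational(-3, 2), Rational(-10, 3))) = Mul(Mul(-26, -12), 5) = Mul(312, 5) = 1560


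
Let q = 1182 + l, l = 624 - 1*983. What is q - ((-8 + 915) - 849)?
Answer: 765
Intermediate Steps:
l = -359 (l = 624 - 983 = -359)
q = 823 (q = 1182 - 359 = 823)
q - ((-8 + 915) - 849) = 823 - ((-8 + 915) - 849) = 823 - (907 - 849) = 823 - 1*58 = 823 - 58 = 765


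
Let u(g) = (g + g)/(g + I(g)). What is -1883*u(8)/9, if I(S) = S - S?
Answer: -3766/9 ≈ -418.44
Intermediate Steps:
I(S) = 0
u(g) = 2 (u(g) = (g + g)/(g + 0) = (2*g)/g = 2)
-1883*u(8)/9 = -3766/9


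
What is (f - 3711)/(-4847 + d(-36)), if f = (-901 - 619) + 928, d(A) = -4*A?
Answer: 4303/4703 ≈ 0.91495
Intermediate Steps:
f = -592 (f = -1520 + 928 = -592)
(f - 3711)/(-4847 + d(-36)) = (-592 - 3711)/(-4847 - 4*(-36)) = -4303/(-4847 + 144) = -4303/(-4703) = -4303*(-1/4703) = 4303/4703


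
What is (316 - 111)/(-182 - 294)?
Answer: -205/476 ≈ -0.43067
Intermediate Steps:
(316 - 111)/(-182 - 294) = 205/(-476) = 205*(-1/476) = -205/476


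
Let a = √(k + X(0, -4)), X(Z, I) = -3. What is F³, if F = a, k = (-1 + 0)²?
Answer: -2*I*√2 ≈ -2.8284*I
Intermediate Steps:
k = 1 (k = (-1)² = 1)
a = I*√2 (a = √(1 - 3) = √(-2) = I*√2 ≈ 1.4142*I)
F = I*√2 ≈ 1.4142*I
F³ = (I*√2)³ = -2*I*√2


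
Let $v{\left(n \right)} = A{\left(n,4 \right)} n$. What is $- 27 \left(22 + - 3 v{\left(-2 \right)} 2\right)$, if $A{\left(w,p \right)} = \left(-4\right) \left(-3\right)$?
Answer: $-4482$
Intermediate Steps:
$A{\left(w,p \right)} = 12$
$v{\left(n \right)} = 12 n$
$- 27 \left(22 + - 3 v{\left(-2 \right)} 2\right) = - 27 \left(22 + - 3 \cdot 12 \left(-2\right) 2\right) = - 27 \left(22 + \left(-3\right) \left(-24\right) 2\right) = - 27 \left(22 + 72 \cdot 2\right) = - 27 \left(22 + 144\right) = \left(-27\right) 166 = -4482$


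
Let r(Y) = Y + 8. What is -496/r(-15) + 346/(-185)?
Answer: 89338/1295 ≈ 68.987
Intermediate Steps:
r(Y) = 8 + Y
-496/r(-15) + 346/(-185) = -496/(8 - 15) + 346/(-185) = -496/(-7) + 346*(-1/185) = -496*(-1/7) - 346/185 = 496/7 - 346/185 = 89338/1295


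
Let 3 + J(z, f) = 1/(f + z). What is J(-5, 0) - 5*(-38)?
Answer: 934/5 ≈ 186.80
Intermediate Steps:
J(z, f) = -3 + 1/(f + z)
J(-5, 0) - 5*(-38) = (1 - 3*0 - 3*(-5))/(0 - 5) - 5*(-38) = (1 + 0 + 15)/(-5) + 190 = -⅕*16 + 190 = -16/5 + 190 = 934/5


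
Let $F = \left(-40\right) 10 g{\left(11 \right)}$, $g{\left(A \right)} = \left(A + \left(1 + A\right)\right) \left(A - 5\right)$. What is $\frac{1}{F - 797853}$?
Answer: $- \frac{1}{853053} \approx -1.1723 \cdot 10^{-6}$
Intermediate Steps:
$g{\left(A \right)} = \left(1 + 2 A\right) \left(-5 + A\right)$
$F = -55200$ ($F = \left(-40\right) 10 \left(-5 - 99 + 2 \cdot 11^{2}\right) = - 400 \left(-5 - 99 + 2 \cdot 121\right) = - 400 \left(-5 - 99 + 242\right) = \left(-400\right) 138 = -55200$)
$\frac{1}{F - 797853} = \frac{1}{-55200 - 797853} = \frac{1}{-853053} = - \frac{1}{853053}$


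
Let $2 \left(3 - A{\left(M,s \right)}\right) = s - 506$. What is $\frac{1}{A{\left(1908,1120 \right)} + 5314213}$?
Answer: $\frac{1}{5313909} \approx 1.8819 \cdot 10^{-7}$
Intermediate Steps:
$A{\left(M,s \right)} = 256 - \frac{s}{2}$ ($A{\left(M,s \right)} = 3 - \frac{s - 506}{2} = 3 - \frac{-506 + s}{2} = 3 - \left(-253 + \frac{s}{2}\right) = 256 - \frac{s}{2}$)
$\frac{1}{A{\left(1908,1120 \right)} + 5314213} = \frac{1}{\left(256 - 560\right) + 5314213} = \frac{1}{-304 + 5314213} = \frac{1}{5313909}$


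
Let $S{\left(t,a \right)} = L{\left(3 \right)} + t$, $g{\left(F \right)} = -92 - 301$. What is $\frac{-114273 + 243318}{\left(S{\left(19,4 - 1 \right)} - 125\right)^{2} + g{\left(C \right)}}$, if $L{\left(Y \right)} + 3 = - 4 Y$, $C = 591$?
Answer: $\frac{129045}{14248} \approx 9.0571$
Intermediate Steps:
$L{\left(Y \right)} = -3 - 4 Y$
$g{\left(F \right)} = -393$ ($g{\left(F \right)} = -92 - 301 = -393$)
$S{\left(t,a \right)} = -15 + t$ ($S{\left(t,a \right)} = \left(-3 - 12\right) + t = -15 + t$)
$\frac{-114273 + 243318}{\left(S{\left(19,4 - 1 \right)} - 125\right)^{2} + g{\left(C \right)}} = \frac{-114273 + 243318}{\left(\left(-15 + 19\right) - 125\right)^{2} - 393} = \frac{129045}{\left(4 - 125\right)^{2} - 393} = \frac{129045}{\left(-121\right)^{2} - 393} = \frac{129045}{14641 - 393} = \frac{129045}{14248}$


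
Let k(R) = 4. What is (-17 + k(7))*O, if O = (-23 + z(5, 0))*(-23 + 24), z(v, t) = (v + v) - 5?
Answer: 234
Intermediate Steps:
z(v, t) = -5 + 2*v (z(v, t) = 2*v - 5 = -5 + 2*v)
O = -18 (O = (-23 + (-5 + 2*5))*(-23 + 24) = (-23 + (-5 + 10))*1 = (-23 + 5)*1 = -18*1 = -18)
(-17 + k(7))*O = (-17 + 4)*(-18) = -13*(-18) = 234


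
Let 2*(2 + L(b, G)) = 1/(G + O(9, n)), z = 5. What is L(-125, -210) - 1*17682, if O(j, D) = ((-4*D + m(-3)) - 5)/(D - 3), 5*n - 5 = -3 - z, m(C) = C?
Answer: -66350377/3752 ≈ -17684.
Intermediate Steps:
n = -⅗ (n = 1 + (-3 - 1*5)/5 = 1 + (-3 - 5)/5 = 1 + (⅕)*(-8) = 1 - 8/5 = -⅗ ≈ -0.60000)
O(j, D) = (-8 - 4*D)/(-3 + D) (O(j, D) = ((-4*D - 3) - 5)/(D - 3) = ((-3 - 4*D) - 5)/(-3 + D) = (-8 - 4*D)/(-3 + D))
L(b, G) = -2 + 1/(2*(14/9 + G)) (L(b, G) = -2 + 1/(2*(G + 4*(-2 - 1*(-⅗))/(-3 - ⅗))) = -2 + 1/(2*(G + 4*(-2 + ⅗)/(-18/5))) = -2 + 1/(2*(G + 4*(-5/18)*(-7/5))) = -2 + 1/(2*(G + 14/9)) = -2 + 1/(2*(14/9 + G)))
L(-125, -210) - 1*17682 = (-47 - 36*(-210))/(2*(14 + 9*(-210))) - 1*17682 = (-47 + 7560)/(2*(14 - 1890)) - 17682 = (½)*7513/(-1876) - 17682 = (½)*(-1/1876)*7513 - 17682 = -7513/3752 - 17682 = -66350377/3752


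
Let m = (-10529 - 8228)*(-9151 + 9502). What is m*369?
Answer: -2429387883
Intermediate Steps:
m = -6583707 (m = -18757*351 = -6583707)
m*369 = -6583707*369 = -2429387883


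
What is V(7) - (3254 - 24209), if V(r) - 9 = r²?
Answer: 21013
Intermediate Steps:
V(r) = 9 + r²
V(7) - (3254 - 24209) = (9 + 7²) - (3254 - 24209) = (9 + 49) - 1*(-20955) = 58 + 20955 = 21013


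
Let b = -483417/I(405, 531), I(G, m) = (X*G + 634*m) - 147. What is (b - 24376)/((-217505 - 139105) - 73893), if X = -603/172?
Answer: 468331213196/8270678556489 ≈ 0.056625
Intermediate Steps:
X = -603/172 (X = -603*1/172 = -603/172 ≈ -3.5058)
I(G, m) = -147 + 634*m - 603*G/172 (I(G, m) = (-603*G/172 + 634*m) - 147 = (634*m - 603*G/172) - 147 = -147 + 634*m - 603*G/172)
b = -27715908/19211663 (b = -483417/(-147 + 634*531 - 603/172*405) = -483417/(-147 + 336654 - 244215/172) = -483417/57634989/172 = -483417*172/57634989 = -27715908/19211663 ≈ -1.4427)
(b - 24376)/((-217505 - 139105) - 73893) = (-27715908/19211663 - 24376)/((-217505 - 139105) - 73893) = -468331213196/(19211663*(-356610 - 73893)) = -468331213196/19211663/(-430503) = -468331213196/19211663*(-1/430503) = 468331213196/8270678556489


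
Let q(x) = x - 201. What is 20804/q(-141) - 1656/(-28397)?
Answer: -295102418/4855887 ≈ -60.772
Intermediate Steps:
q(x) = -201 + x
20804/q(-141) - 1656/(-28397) = 20804/(-201 - 141) - 1656/(-28397) = 20804/(-342) - 1656*(-1/28397) = 20804*(-1/342) + 1656/28397 = -10402/171 + 1656/28397 = -295102418/4855887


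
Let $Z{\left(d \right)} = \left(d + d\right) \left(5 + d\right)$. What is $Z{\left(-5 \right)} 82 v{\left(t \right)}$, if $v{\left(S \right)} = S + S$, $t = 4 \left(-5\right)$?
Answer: $0$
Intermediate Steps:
$Z{\left(d \right)} = 2 d \left(5 + d\right)$
$t = -20$
$v{\left(S \right)} = 2 S$
$Z{\left(-5 \right)} 82 v{\left(t \right)} = 2 \left(-5\right) \left(5 - 5\right) 82 \cdot 2 \left(-20\right) = 2 \left(-5\right) 0 \cdot 82 \left(-40\right) = 0 \cdot 82 \left(-40\right) = 0 \left(-40\right) = 0$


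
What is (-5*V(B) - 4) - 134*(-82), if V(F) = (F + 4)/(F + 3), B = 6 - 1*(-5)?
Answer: 153701/14 ≈ 10979.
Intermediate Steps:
B = 11 (B = 6 + 5 = 11)
V(F) = (4 + F)/(3 + F)
(-5*V(B) - 4) - 134*(-82) = (-5*(4 + 11)/(3 + 11) - 4) - 134*(-82) = (-5*15/14 - 4) + 10988 = (-75/14 - 4) + 10988 = -131/14 + 10988 = 153701/14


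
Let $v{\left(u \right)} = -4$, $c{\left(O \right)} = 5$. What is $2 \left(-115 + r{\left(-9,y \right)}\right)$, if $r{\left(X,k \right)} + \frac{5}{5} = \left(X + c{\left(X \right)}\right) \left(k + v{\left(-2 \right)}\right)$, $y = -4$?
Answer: $-168$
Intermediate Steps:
$r{\left(X,k \right)} = -1 + \left(-4 + k\right) \left(5 + X\right)$ ($r{\left(X,k \right)} = -1 + \left(X + 5\right) \left(k - 4\right) = -1 + \left(5 + X\right) \left(-4 + k\right) = -1 + \left(-4 + k\right) \left(5 + X\right)$)
$2 \left(-115 + r{\left(-9,y \right)}\right) = 2 \left(-115 - -31\right) = 2 \left(-115 + \left(-21 + 36 - 20 + 36\right)\right) = 2 \left(-115 + 31\right) = 2 \left(-84\right) = -168$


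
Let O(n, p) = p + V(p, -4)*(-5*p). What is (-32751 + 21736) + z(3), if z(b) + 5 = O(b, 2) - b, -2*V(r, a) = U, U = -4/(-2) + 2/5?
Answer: -11009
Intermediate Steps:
U = 12/5 (U = -4*(-½) + 2*(⅕) = 2 + ⅖ = 12/5 ≈ 2.4000)
V(r, a) = -6/5 (V(r, a) = -½*12/5 = -6/5)
O(n, p) = 7*p (O(n, p) = p - (-6)*p = p + 6*p = 7*p)
z(b) = 9 - b (z(b) = -5 + (7*2 - b) = -5 + (14 - b) = 9 - b)
(-32751 + 21736) + z(3) = (-32751 + 21736) + (9 - 1*3) = -11015 + (9 - 3) = -11015 + 6 = -11009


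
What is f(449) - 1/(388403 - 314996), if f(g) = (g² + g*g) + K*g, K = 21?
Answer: 30290003816/73407 ≈ 4.1263e+5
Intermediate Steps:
f(g) = 2*g² + 21*g (f(g) = (g² + g*g) + 21*g = (g² + g²) + 21*g = 2*g² + 21*g)
f(449) - 1/(388403 - 314996) = 449*(21 + 2*449) - 1/(388403 - 314996) = 449*(21 + 898) - 1/73407 = 449*919 - 1*1/73407 = 412631 - 1/73407 = 30290003816/73407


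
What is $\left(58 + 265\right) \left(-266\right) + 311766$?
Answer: $225848$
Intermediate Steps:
$\left(58 + 265\right) \left(-266\right) + 311766 = 323 \left(-266\right) + 311766 = -85918 + 311766 = 225848$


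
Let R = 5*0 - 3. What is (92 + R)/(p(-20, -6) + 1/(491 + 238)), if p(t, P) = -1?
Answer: -64881/728 ≈ -89.122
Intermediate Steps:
R = -3 (R = 0 - 3 = -3)
(92 + R)/(p(-20, -6) + 1/(491 + 238)) = (92 - 3)/(-1 + 1/(491 + 238)) = 89/(-1 + 1/729) = 89/(-728/729) = 89*(-729/728) = -64881/728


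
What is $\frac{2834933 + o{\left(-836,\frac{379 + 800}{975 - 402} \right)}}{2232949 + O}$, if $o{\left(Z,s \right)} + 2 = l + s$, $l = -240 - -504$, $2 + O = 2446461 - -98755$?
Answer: $\frac{20056394}{33801079} \approx 0.59337$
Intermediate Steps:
$O = 2545214$ ($O = -2 + \left(2446461 - -98755\right) = -2 + \left(2446461 + 98755\right) = -2 + 2545216 = 2545214$)
$l = 264$ ($l = -240 + 504 = 264$)
$o{\left(Z,s \right)} = 262 + s$ ($o{\left(Z,s \right)} = -2 + \left(264 + s\right) = 262 + s$)
$\frac{2834933 + o{\left(-836,\frac{379 + 800}{975 - 402} \right)}}{2232949 + O} = \frac{2834933 + \left(262 + \frac{379 + 800}{975 - 402}\right)}{2232949 + 2545214} = \frac{2834933 + \left(262 + \frac{1179}{573}\right)}{4778163} = \left(2834933 + \left(262 + 1179 \cdot \frac{1}{573}\right)\right) \frac{1}{4778163} = \left(2834933 + \left(262 + \frac{393}{191}\right)\right) \frac{1}{4778163} = \left(2834933 + \frac{50435}{191}\right) \frac{1}{4778163} = \frac{541522638}{191} \cdot \frac{1}{4778163} = \frac{20056394}{33801079}$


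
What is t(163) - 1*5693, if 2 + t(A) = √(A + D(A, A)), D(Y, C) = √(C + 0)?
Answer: -5695 + √(163 + √163) ≈ -5681.7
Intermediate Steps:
D(Y, C) = √C
t(A) = -2 + √(A + √A)
t(163) - 1*5693 = (-2 + √(163 + √163)) - 1*5693 = (-2 + √(163 + √163)) - 5693 = -5695 + √(163 + √163)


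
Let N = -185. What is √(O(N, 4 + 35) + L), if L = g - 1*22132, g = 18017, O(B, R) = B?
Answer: 10*I*√43 ≈ 65.574*I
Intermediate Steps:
L = -4115 (L = 18017 - 1*22132 = 18017 - 22132 = -4115)
√(O(N, 4 + 35) + L) = √(-185 - 4115) = √(-4300) = 10*I*√43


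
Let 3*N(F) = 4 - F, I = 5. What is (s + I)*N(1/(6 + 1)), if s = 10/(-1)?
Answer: -45/7 ≈ -6.4286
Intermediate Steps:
N(F) = 4/3 - F/3 (N(F) = (4 - F)/3 = 4/3 - F/3)
s = -10 (s = 10*(-1) = -10)
(s + I)*N(1/(6 + 1)) = (-10 + 5)*(4/3 - 1/(3*(6 + 1))) = -5*(4/3 - ⅓/7) = -5*(4/3 - ⅓*⅐) = -5*(4/3 - 1/21) = -5*9/7 = -45/7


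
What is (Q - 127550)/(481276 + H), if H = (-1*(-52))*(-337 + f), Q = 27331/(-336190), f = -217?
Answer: -42881061831/152115216920 ≈ -0.28190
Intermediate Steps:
Q = -27331/336190 (Q = 27331*(-1/336190) = -27331/336190 ≈ -0.081296)
H = -28808 (H = (-1*(-52))*(-337 - 217) = 52*(-554) = -28808)
(Q - 127550)/(481276 + H) = (-27331/336190 - 127550)/(481276 - 28808) = -42881061831/336190/452468 = -42881061831/336190*1/452468 = -42881061831/152115216920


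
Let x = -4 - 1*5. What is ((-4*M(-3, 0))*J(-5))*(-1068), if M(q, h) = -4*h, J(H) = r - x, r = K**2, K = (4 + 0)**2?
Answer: 0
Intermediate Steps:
K = 16 (K = 4**2 = 16)
x = -9 (x = -4 - 5 = -9)
r = 256 (r = 16**2 = 256)
J(H) = 265 (J(H) = 256 - 1*(-9) = 256 + 9 = 265)
((-4*M(-3, 0))*J(-5))*(-1068) = (-(-16)*0*265)*(-1068) = (-4*0*265)*(-1068) = (0*265)*(-1068) = 0*(-1068) = 0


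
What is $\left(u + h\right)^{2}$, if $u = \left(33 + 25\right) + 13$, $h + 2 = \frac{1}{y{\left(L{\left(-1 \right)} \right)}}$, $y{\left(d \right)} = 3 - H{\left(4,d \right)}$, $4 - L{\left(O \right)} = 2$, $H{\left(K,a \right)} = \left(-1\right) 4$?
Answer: $\frac{234256}{49} \approx 4780.7$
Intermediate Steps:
$H{\left(K,a \right)} = -4$
$L{\left(O \right)} = 2$ ($L{\left(O \right)} = 4 - 2 = 2$)
$y{\left(d \right)} = 7$ ($y{\left(d \right)} = 3 - -4 = 3 + 4 = 7$)
$h = - \frac{13}{7}$ ($h = -2 + \frac{1}{7} = - \frac{13}{7} \approx -1.8571$)
$u = 71$ ($u = 58 + 13 = 71$)
$\left(u + h\right)^{2} = \left(71 - \frac{13}{7}\right)^{2} = \left(\frac{484}{7}\right)^{2} = \frac{234256}{49}$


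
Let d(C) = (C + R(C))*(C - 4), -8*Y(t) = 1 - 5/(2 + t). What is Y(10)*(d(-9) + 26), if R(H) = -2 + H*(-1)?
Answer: -91/24 ≈ -3.7917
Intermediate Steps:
R(H) = -2 - H
Y(t) = -⅛ + 5/(8*(2 + t)) (Y(t) = -(1 - 5/(2 + t))/8 = -⅛ + 5/(8*(2 + t)))
d(C) = 8 - 2*C (d(C) = (C + (-2 - C))*(C - 4) = -2*(-4 + C) = 8 - 2*C)
Y(10)*(d(-9) + 26) = ((3 - 1*10)/(8*(2 + 10)))*((8 - 2*(-9)) + 26) = ((⅛)*(3 - 10)/12)*((8 + 18) + 26) = ((⅛)*(1/12)*(-7))*(26 + 26) = -7/96*52 = -91/24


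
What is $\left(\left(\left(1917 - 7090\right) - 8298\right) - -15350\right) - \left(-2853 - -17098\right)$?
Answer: $-12366$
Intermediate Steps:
$\left(\left(\left(1917 - 7090\right) - 8298\right) - -15350\right) - \left(-2853 - -17098\right) = \left(\left(-5173 - 8298\right) + 15350\right) - \left(-2853 + 17098\right) = \left(-13471 + 15350\right) - 14245 = 1879 - 14245 = -12366$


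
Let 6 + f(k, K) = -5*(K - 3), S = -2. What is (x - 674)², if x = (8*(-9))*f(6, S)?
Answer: 4169764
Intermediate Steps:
f(k, K) = 9 - 5*K (f(k, K) = -6 - 5*(K - 3) = -6 - 5*(-3 + K) = -6 + (15 - 5*K) = 9 - 5*K)
x = -1368 (x = (8*(-9))*(9 - 5*(-2)) = -72*(9 + 10) = -72*19 = -1368)
(x - 674)² = (-1368 - 674)² = (-2042)² = 4169764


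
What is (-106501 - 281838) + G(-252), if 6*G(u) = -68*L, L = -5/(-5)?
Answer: -1165051/3 ≈ -3.8835e+5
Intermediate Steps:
L = 1 (L = -5*(-⅕) = 1)
G(u) = -34/3 (G(u) = (-68*1)/6 = (⅙)*(-68) = -34/3)
(-106501 - 281838) + G(-252) = (-106501 - 281838) - 34/3 = -388339 - 34/3 = -1165051/3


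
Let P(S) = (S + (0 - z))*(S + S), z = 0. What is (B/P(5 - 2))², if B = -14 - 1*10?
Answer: 16/9 ≈ 1.7778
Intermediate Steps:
B = -24 (B = -14 - 10 = -24)
P(S) = 2*S² (P(S) = (S + (0 - 1*0))*(S + S) = (S + (0 + 0))*(2*S) = (S + 0)*(2*S) = S*(2*S) = 2*S²)
(B/P(5 - 2))² = (-24*1/(2*(5 - 2)²))² = (-24/(2*3²))² = (-24/(2*9))² = (-24/18)² = (-24*1/18)² = (-4/3)² = 16/9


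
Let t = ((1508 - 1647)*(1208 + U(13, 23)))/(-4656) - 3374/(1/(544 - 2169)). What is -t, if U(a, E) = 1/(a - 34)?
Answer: -536084890013/97776 ≈ -5.4828e+6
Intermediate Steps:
U(a, E) = 1/(-34 + a)
t = 536084890013/97776 (t = ((1508 - 1647)*(1208 + 1/(-34 + 13)))/(-4656) - 3374/(1/(544 - 2169)) = -139*(1208 + 1/(-21))*(-1/4656) - 3374/(1/(-1625)) = -139*(1208 - 1/21)*(-1/4656) - 3374/(-1/1625) = -139*25367/21*(-1/4656) - 3374*(-1625) = -3526013/21*(-1/4656) + 5482750 = 3526013/97776 + 5482750 = 536084890013/97776 ≈ 5.4828e+6)
-t = -1*536084890013/97776 = -536084890013/97776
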